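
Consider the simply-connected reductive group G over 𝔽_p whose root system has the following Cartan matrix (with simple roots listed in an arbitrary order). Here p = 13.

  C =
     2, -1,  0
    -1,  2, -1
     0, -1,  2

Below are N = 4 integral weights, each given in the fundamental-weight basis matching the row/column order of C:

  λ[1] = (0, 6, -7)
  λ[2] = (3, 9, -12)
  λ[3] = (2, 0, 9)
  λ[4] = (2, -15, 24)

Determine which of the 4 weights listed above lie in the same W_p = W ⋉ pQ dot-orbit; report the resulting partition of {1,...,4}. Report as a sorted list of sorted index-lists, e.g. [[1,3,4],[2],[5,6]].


C ↔ A_3 under row/col permutation; |W(A_3)| = 24.

λ_j+ρ reflected into Ā_13 (⟨·,θ^∨⟩≤13); 3-tuples as given:

  λ_1 → (1, 1, 6);  λ_2 → (2, 1, 9);  λ_3 → (2, 1, 9);  λ_4 → (1, 1, 1)

These 4 weights hit 3 W_13-dot-orbits; sizes (1, 2, 1):

[[1], [2, 3], [4]]


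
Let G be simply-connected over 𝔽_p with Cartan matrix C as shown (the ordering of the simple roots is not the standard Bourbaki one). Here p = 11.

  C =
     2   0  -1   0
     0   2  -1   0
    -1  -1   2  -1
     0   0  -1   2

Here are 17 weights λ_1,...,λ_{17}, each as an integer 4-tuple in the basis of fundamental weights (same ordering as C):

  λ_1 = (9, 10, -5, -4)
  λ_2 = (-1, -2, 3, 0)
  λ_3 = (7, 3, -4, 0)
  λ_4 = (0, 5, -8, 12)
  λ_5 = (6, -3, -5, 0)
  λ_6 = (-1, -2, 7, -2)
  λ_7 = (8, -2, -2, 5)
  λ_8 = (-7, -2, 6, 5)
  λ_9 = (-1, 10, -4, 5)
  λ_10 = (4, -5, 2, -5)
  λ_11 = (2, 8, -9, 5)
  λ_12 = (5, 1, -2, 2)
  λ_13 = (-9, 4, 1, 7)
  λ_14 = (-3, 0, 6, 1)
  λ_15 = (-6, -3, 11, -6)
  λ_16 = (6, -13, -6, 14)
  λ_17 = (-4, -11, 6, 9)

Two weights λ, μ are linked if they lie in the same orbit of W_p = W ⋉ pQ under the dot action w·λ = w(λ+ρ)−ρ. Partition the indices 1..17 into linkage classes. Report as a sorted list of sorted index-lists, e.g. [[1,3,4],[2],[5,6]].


Type D_4, rank 4, |W|=192; reorder rows/cols to standard.

W_11-reps of the 17 weights in Ā_11 (same 4-coord order as C):

  λ_1+ρ ↦ (0, 1, 3, 1);  λ_2+ρ ↦ (0, 1, 3, 1);  λ_3+ρ ↦ (5, 1, 1, 2);  λ_4+ρ ↦ (4, 1, 1, 4);  λ_5+ρ ↦ (2, 1, 1, 2);  λ_6+ρ ↦ (0, 1, 3, 1);  λ_7+ρ ↦ (5, 1, 1, 2);  λ_8+ρ ↦ (4, 1, 1, 4);  λ_9+ρ ↦ (0, 5, 3, 0);  λ_10+ρ ↦ (0, 1, 3, 1);  λ_11+ρ ↦ (5, 1, 1, 2);  λ_12+ρ ↦ (5, 1, 1, 2);  λ_13+ρ ↦ (2, 1, 1, 2);  λ_14+ρ ↦ (2, 1, 1, 2);  λ_15+ρ ↦ (4, 1, 1, 4);  λ_16+ρ ↦ (4, 1, 1, 4);  λ_17+ρ ↦ (0, 1, 3, 1)

Grouping the 17 weights by Ā_11-representative: 5 linkage classes.

[[1, 2, 6, 10, 17], [3, 7, 11, 12], [4, 8, 15, 16], [5, 13, 14], [9]]


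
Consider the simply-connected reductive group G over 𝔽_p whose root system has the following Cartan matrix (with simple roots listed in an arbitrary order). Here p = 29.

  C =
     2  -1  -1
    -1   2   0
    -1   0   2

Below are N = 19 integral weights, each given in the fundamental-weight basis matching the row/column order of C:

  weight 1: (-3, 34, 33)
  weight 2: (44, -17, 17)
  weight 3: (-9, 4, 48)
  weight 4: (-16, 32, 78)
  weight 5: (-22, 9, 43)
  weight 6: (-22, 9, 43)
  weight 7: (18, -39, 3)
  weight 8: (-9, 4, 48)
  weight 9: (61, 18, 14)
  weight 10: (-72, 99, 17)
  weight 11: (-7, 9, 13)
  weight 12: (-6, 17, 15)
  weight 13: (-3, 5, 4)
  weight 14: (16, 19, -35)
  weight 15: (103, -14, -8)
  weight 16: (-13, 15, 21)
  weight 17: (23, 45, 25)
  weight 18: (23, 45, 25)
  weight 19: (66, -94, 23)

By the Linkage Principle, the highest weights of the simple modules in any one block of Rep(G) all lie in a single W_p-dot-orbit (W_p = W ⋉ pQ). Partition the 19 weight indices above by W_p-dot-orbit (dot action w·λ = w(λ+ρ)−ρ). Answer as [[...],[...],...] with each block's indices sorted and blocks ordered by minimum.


A_3 Cartan matrix, 3 simple roots permuted; ρ=(1,1,1).

Each λ_j+ρ reduced to Ā_29; 3-tuples below use C's row order:

    λ_1 → (2, 4, 3)
    λ_2 → (5, 13, 11)
    λ_3 → (12, 5, 9)
    λ_4 → (6, 4, 8)
    λ_5 → (6, 4, 8)
    λ_6 → (6, 4, 8)
    λ_7 → (4, 10, 6)
    λ_8 → (12, 5, 9)
    λ_9 → (4, 10, 6)
    λ_10 → (5, 13, 11)
    λ_11 → (6, 4, 8)
    λ_12 → (5, 13, 11)
    λ_13 → (2, 4, 3)
    λ_14 → (12, 5, 9)
    λ_15 → (12, 4, 10)
    λ_16 → (12, 4, 10)
    λ_17 → (12, 5, 9)
    λ_18 → (12, 5, 9)
    λ_19 → (2, 4, 3)

These 19 weights hit 6 W_29-dot-orbits; sizes (3, 3, 5, 4, 2, 2):

[[1, 13, 19], [2, 10, 12], [3, 8, 14, 17, 18], [4, 5, 6, 11], [7, 9], [15, 16]]


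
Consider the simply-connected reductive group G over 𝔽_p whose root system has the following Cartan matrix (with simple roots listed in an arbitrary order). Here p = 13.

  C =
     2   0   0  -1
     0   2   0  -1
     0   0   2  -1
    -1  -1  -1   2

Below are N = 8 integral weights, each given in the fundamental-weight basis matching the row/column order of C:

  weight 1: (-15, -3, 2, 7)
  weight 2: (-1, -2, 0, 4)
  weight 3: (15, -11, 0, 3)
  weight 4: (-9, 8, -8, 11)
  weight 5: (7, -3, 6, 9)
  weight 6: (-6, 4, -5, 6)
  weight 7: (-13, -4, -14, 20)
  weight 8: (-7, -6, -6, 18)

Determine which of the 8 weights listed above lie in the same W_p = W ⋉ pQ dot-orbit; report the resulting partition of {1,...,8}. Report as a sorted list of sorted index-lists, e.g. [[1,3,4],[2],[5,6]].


D_4 Cartan matrix, 4 simple roots permuted; ρ=(1,1,1,1).

Ā_13 reps of the 8 weights (D_4, coords as presented):

  λ_1 → (3, 3, 2, 2) · λ_2 → (0, 1, 1, 4) · λ_3 → (3, 3, 2, 2) · λ_4 → (0, 1, 1, 4) · λ_5 → (3, 3, 2, 2) · λ_6 → (3, 3, 2, 2) · λ_7 → (0, 1, 1, 4) · λ_8 → (0, 1, 1, 4)

Partition of {1..8} into 2 W_13-dot-orbits:

[[1, 3, 5, 6], [2, 4, 7, 8]]


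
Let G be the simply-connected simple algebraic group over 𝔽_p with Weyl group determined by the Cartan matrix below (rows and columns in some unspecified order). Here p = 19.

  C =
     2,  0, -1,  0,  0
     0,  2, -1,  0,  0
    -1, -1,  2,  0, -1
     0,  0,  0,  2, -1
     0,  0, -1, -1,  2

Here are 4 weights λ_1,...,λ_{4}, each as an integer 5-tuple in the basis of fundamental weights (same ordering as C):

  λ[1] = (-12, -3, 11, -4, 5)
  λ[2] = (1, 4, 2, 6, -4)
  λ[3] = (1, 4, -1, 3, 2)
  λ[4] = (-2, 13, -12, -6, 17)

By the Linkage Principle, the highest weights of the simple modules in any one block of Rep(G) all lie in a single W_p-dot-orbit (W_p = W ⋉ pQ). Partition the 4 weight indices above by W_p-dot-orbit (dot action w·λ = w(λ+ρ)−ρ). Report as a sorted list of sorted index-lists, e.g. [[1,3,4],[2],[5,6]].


Root system D_5: the 5×5 matrix C matches after relabeling.

Folding the 4 weights λ_j+ρ into Ā_19 (reps in the given 5-coord order):

  [1] (10, 1, 1, 3, 1)
  [2] (2, 5, 0, 4, 3)
  [3] (2, 5, 0, 4, 3)
  [4] (10, 1, 1, 3, 1)

2 distinct reps among the 4 weights ⇒ 2 W_19-linkage classes:

[[1, 4], [2, 3]]


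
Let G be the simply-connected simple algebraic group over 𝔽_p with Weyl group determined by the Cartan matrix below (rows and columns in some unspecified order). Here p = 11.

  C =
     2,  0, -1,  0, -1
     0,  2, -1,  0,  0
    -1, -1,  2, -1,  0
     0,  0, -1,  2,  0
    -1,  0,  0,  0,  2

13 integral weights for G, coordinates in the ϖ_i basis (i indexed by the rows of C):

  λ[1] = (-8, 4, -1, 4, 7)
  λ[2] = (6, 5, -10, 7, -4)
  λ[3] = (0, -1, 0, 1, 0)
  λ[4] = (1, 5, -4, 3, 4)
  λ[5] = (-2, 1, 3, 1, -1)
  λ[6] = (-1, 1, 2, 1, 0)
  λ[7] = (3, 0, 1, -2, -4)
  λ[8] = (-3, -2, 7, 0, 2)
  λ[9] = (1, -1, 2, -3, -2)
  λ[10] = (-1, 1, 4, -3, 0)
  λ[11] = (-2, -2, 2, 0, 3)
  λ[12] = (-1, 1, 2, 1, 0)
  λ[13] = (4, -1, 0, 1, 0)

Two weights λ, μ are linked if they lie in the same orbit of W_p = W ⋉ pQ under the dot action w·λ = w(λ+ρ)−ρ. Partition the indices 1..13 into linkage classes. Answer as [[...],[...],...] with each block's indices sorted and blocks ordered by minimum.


D_5 Cartan matrix, 5 simple roots permuted; ρ=(1,1,1,1,1).

Alcove-folded reps (p=11, 13 weights, presented ϖ-order):

    λ_1+ρ ↦ (0, 2, 3, 2, 1)
    λ_2+ρ ↦ (2, 3, 0, 1, 2)
    λ_3+ρ ↦ (1, 0, 1, 2, 1)
    λ_4+ρ ↦ (2, 3, 0, 1, 2)
    λ_5+ρ ↦ (0, 2, 3, 2, 1)
    λ_6+ρ ↦ (0, 2, 3, 2, 1)
    λ_7+ρ ↦ (1, 1, 1, 1, 3)
    λ_8+ρ ↦ (1, 1, 1, 1, 3)
    λ_9+ρ ↦ (1, 0, 1, 2, 1)
    λ_10+ρ ↦ (0, 2, 3, 2, 1)
    λ_11+ρ ↦ (1, 1, 1, 1, 3)
    λ_12+ρ ↦ (0, 2, 3, 2, 1)
    λ_13+ρ ↦ (1, 0, 1, 2, 1)

The 13 indices split into 4 linkage classes (same alcove rep ⇔ same W_11-dot-orbit):

[[1, 5, 6, 10, 12], [2, 4], [3, 9, 13], [7, 8, 11]]


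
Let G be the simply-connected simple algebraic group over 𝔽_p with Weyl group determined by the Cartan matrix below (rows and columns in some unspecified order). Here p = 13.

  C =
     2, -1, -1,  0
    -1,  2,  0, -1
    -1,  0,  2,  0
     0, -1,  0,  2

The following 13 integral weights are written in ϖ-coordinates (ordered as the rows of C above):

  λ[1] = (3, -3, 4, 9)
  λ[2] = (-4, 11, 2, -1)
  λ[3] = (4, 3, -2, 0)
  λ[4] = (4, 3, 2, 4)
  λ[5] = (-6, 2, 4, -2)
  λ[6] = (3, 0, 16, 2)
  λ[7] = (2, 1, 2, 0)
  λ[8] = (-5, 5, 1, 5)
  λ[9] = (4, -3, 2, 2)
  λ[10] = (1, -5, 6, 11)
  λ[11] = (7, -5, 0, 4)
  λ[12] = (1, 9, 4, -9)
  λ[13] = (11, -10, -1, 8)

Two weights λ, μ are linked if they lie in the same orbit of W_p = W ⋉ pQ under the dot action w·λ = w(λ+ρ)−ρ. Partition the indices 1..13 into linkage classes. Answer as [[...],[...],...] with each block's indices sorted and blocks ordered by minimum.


C ↔ A_4 under row/col permutation; |W(A_4)| = 120.

Each λ_j+ρ reduced to Ā_13; 4-tuples below use C's row order:

    1: (2, 2, 1, 4)
    2: (3, 9, 0, 0)
    3: (4, 4, 1, 1)
    4: (4, 4, 1, 1)
    5: (2, 1, 0, 2)
    6: (4, 4, 1, 1)
    7: (3, 2, 3, 1)
    8: (2, 2, 2, 6)
    9: (3, 2, 3, 1)
    10: (2, 2, 1, 4)
    11: (4, 4, 1, 1)
    12: (2, 2, 1, 4)
    13: (3, 9, 0, 0)

Partition of {1..13} into 6 W_13-dot-orbits:

[[1, 10, 12], [2, 13], [3, 4, 6, 11], [5], [7, 9], [8]]


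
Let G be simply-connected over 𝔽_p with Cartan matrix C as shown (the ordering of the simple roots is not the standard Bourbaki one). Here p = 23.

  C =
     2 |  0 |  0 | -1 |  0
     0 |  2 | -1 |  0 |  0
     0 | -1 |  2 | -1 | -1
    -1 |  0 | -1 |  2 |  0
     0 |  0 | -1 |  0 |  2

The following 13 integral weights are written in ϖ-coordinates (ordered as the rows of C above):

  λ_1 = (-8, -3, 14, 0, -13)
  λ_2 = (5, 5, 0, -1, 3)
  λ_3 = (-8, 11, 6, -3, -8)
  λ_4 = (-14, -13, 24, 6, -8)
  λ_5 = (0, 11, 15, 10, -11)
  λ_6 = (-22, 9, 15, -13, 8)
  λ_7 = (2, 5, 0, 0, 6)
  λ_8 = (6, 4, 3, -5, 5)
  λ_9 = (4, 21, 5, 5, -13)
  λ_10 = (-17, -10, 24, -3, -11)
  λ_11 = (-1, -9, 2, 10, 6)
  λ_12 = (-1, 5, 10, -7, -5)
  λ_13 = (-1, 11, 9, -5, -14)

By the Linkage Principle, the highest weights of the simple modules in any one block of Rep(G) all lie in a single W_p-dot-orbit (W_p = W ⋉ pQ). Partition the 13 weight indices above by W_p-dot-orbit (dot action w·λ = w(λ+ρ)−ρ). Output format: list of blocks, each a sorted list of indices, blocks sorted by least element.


D_5 Cartan matrix, 5 simple roots permuted; ρ=(1,1,1,1,1).

W_23-reps of the 13 weights in Ā_23 (same 5-coord order as C):

  [1] (1, 3, 2, 1, 7) · [2] (6, 6, 1, 0, 4) · [3] (0, 3, 5, 2, 2) · [4] (0, 3, 5, 2, 2) · [5] (6, 6, 1, 0, 4) · [6] (0, 3, 5, 2, 2) · [7] (3, 6, 1, 1, 7) · [8] (3, 5, 0, 4, 6) · [9] (6, 6, 1, 0, 4) · [10] (0, 3, 5, 2, 2) · [11] (0, 3, 5, 2, 2) · [12] (6, 6, 1, 0, 4) · [13] (3, 5, 0, 4, 6)

5 distinct reps among the 13 weights ⇒ 5 W_23-linkage classes:

[[1], [2, 5, 9, 12], [3, 4, 6, 10, 11], [7], [8, 13]]


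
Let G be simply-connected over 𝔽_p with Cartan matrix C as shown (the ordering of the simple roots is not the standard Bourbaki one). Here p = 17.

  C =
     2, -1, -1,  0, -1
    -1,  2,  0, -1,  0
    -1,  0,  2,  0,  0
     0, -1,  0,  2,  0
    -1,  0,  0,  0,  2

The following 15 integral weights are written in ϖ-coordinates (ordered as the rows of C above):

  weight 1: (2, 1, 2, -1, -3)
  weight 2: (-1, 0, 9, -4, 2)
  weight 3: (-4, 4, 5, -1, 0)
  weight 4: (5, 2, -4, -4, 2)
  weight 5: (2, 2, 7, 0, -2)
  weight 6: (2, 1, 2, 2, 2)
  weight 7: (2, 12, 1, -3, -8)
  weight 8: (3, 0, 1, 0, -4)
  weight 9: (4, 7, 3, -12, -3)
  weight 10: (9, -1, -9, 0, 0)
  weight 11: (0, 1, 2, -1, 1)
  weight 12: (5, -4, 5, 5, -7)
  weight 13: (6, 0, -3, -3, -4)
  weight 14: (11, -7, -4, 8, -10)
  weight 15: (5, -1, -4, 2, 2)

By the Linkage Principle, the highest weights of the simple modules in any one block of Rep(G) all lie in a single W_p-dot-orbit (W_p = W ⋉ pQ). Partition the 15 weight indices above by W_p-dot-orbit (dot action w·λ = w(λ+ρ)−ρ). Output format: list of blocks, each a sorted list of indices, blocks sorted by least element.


Cartan matrix: type D_5 (|W|=1920); un-permuting the 5 rows.

Folding the 15 weights λ_j+ρ into Ā_17 (reps in the given 5-coord order):

  λ_1+ρ ↦ (1, 2, 3, 0, 2);  λ_2+ρ ↦ (2, 0, 8, 1, 1);  λ_3+ρ ↦ (1, 2, 3, 0, 2);  λ_4+ρ ↦ (3, 0, 3, 3, 3);  λ_5+ρ ↦ (2, 0, 8, 1, 1);  λ_6+ρ ↦ (3, 0, 3, 3, 3);  λ_7+ρ ↦ (1, 1, 2, 1, 3);  λ_8+ρ ↦ (1, 1, 2, 1, 3);  λ_9+ρ ↦ (0, 0, 4, 8, 2);  λ_10+ρ ↦ (2, 0, 8, 1, 1);  λ_11+ρ ↦ (1, 2, 3, 0, 2);  λ_12+ρ ↦ (3, 0, 3, 3, 3);  λ_13+ρ ↦ (1, 1, 2, 1, 3);  λ_14+ρ ↦ (3, 0, 3, 3, 3);  λ_15+ρ ↦ (3, 0, 3, 3, 3)

Linkage partition of the 15 weights (5 classes, p=17):

[[1, 3, 11], [2, 5, 10], [4, 6, 12, 14, 15], [7, 8, 13], [9]]


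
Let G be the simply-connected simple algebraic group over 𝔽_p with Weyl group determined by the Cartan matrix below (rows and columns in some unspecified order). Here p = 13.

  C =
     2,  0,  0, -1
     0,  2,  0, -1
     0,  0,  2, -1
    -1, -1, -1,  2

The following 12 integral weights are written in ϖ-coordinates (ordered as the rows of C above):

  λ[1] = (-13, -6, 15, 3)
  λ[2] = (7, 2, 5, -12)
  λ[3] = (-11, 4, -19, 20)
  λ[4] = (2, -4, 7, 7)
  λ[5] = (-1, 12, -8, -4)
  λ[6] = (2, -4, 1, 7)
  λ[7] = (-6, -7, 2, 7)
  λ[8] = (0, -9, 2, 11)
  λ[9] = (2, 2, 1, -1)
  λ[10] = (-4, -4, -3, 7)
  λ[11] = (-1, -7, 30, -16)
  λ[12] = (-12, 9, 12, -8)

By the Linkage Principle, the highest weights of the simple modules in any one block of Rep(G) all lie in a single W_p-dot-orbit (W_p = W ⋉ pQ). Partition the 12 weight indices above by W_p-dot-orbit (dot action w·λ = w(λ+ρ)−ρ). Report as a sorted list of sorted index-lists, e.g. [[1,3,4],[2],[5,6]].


Dynkin diagram of C (from the 6 off-diagonal −1 entries): D_4.

Ā_13 reps of the 12 weights (D_4, coords as presented):

  1: (2, 5, 0, 1)
  2: (2, 3, 0, 3)
  3: (2, 3, 0, 3)
  4: (3, 3, 2, 0)
  5: (7, 0, 0, 3)
  6: (3, 3, 2, 0)
  7: (2, 3, 0, 3)
  8: (2, 5, 0, 1)
  9: (3, 3, 2, 0)
  10: (3, 3, 2, 0)
  11: (3, 3, 2, 0)
  12: (2, 3, 0, 3)

4 distinct reps among the 12 weights ⇒ 4 W_13-linkage classes:

[[1, 8], [2, 3, 7, 12], [4, 6, 9, 10, 11], [5]]


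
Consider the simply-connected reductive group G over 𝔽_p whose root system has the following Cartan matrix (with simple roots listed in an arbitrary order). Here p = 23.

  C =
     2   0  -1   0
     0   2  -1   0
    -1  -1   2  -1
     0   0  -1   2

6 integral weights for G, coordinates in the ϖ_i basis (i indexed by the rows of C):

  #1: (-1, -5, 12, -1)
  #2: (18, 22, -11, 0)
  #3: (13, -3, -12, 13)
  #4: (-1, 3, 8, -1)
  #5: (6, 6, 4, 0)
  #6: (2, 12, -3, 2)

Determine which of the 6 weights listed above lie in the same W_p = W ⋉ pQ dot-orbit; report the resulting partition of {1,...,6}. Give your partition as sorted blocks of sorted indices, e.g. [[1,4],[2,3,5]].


Type D_4, rank 4, |W|=192; reorder rows/cols to standard.

Alcove-folded reps (p=23, 6 weights, presented ϖ-order):

    1: (0, 4, 9, 0)
    2: (0, 4, 9, 0)
    3: (1, 11, 2, 1)
    4: (0, 4, 9, 0)
    5: (7, 7, 3, 1)
    6: (1, 11, 2, 1)

3 distinct reps among the 6 weights ⇒ 3 W_23-linkage classes:

[[1, 2, 4], [3, 6], [5]]


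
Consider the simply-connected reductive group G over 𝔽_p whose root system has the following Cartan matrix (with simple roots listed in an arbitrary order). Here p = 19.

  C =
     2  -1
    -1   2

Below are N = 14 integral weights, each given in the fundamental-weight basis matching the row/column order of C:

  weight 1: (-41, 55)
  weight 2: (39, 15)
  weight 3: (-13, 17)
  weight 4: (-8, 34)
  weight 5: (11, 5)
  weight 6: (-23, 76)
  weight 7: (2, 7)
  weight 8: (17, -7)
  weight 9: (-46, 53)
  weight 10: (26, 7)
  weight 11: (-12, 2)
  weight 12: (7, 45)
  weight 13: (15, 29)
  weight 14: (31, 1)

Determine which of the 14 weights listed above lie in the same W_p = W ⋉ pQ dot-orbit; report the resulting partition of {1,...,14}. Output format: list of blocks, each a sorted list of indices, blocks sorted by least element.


Dynkin diagram of C (from the 2 off-diagonal −1 entries): A_2.

Ā_19 reps of the 14 weights (A_2, coords as presented):

  λ_1+ρ ↦ (16, 1) · λ_2+ρ ↦ (16, 1) · λ_3+ρ ↦ (12, 6) · λ_4+ρ ↦ (9, 3) · λ_5+ρ ↦ (12, 6) · λ_6+ρ ↦ (16, 1) · λ_7+ρ ↦ (3, 8) · λ_8+ρ ↦ (12, 6) · λ_9+ρ ↦ (9, 3) · λ_10+ρ ↦ (3, 8) · λ_11+ρ ↦ (3, 8) · λ_12+ρ ↦ (3, 8) · λ_13+ρ ↦ (3, 8) · λ_14+ρ ↦ (4, 13)

The 14 indices split into 5 linkage classes (same alcove rep ⇔ same W_19-dot-orbit):

[[1, 2, 6], [3, 5, 8], [4, 9], [7, 10, 11, 12, 13], [14]]


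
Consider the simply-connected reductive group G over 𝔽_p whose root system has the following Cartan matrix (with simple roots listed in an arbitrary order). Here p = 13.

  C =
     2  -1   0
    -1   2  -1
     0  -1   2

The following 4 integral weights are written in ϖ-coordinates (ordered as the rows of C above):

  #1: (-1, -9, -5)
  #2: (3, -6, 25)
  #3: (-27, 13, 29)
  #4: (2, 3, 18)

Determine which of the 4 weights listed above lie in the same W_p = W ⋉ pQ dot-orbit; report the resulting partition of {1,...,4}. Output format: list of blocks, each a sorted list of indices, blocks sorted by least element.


A_3 Cartan matrix, 3 simple roots permuted; ρ=(1,1,1).

λ_j+ρ reflected into Ā_13 (⟨·,θ^∨⟩≤13); 3-tuples as given:

  [1] (4, 8, 0) · [2] (4, 8, 0) · [3] (4, 8, 0) · [4] (4, 6, 0)

2 distinct reps among the 4 weights ⇒ 2 W_13-linkage classes:

[[1, 2, 3], [4]]


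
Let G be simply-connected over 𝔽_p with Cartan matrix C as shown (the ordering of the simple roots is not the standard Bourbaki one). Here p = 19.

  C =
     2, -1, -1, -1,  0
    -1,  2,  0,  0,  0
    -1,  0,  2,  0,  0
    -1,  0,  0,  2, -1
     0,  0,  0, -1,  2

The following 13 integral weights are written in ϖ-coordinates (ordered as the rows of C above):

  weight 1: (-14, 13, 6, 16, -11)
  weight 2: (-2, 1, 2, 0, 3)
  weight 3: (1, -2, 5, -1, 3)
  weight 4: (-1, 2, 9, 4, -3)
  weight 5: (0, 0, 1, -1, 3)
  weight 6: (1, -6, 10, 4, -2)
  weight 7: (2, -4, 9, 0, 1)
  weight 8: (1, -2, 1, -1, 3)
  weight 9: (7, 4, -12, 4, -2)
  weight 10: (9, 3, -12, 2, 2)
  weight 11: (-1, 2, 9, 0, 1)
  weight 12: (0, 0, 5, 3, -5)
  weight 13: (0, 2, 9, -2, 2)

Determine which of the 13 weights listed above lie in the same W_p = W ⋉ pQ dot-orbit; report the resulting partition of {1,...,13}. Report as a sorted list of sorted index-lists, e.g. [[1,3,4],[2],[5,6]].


Type D_5, rank 5, |W|=1920; reorder rows/cols to standard.

Folding the 13 weights λ_j+ρ into Ā_19 (reps in the given 5-coord order):

  λ_1 → (1, 1, 6, 0, 4) · λ_2 → (1, 1, 2, 0, 4) · λ_3 → (1, 1, 6, 0, 4) · λ_4 → (0, 3, 10, 1, 2) · λ_5 → (1, 1, 2, 0, 4) · λ_6 → (3, 2, 8, 1, 1) · λ_7 → (0, 3, 10, 1, 2) · λ_8 → (1, 1, 2, 0, 4) · λ_9 → (3, 2, 8, 1, 1) · λ_10 → (0, 3, 10, 1, 2) · λ_11 → (0, 3, 10, 1, 2) · λ_12 → (1, 1, 6, 0, 4) · λ_13 → (0, 3, 10, 1, 2)

Partition of {1..13} into 4 W_19-dot-orbits:

[[1, 3, 12], [2, 5, 8], [4, 7, 10, 11, 13], [6, 9]]


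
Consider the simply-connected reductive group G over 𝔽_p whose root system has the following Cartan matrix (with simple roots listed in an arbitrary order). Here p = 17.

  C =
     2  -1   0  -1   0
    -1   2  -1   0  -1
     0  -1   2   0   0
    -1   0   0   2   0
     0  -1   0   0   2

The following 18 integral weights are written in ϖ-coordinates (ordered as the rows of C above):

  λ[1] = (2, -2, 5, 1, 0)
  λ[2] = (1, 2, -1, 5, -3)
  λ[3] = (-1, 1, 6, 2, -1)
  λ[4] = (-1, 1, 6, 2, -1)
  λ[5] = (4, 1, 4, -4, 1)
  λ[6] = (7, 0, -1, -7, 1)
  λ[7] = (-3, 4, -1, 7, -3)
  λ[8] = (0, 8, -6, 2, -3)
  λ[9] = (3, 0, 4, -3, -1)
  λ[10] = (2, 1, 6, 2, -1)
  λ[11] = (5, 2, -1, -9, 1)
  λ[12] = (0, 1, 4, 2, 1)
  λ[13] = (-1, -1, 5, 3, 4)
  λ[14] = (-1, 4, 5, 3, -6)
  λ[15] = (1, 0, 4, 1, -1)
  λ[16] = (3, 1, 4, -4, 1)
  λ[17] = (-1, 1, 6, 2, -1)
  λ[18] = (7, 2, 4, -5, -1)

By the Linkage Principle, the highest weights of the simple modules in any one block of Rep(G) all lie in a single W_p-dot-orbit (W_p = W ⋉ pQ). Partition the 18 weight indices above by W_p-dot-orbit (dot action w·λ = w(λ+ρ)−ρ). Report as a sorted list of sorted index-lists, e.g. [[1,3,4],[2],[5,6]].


Type D_5, rank 5, |W|=1920; reorder rows/cols to standard.

Alcove-folded reps (p=17, 18 weights, presented ϖ-order):

  1: (2, 1, 5, 2, 0);  2: (2, 1, 0, 6, 2);  3: (0, 2, 7, 3, 0);  4: (0, 2, 7, 3, 0);  5: (1, 2, 5, 3, 2);  6: (2, 1, 0, 6, 2);  7: (2, 1, 0, 6, 2);  8: (1, 2, 5, 3, 2);  9: (2, 1, 5, 2, 0);  10: (0, 2, 7, 3, 0);  11: (2, 1, 0, 6, 2);  12: (1, 2, 5, 3, 2);  13: (0, 0, 6, 4, 5);  14: (0, 0, 6, 4, 5);  15: (2, 1, 5, 2, 0);  16: (1, 2, 5, 3, 2);  17: (0, 2, 7, 3, 0);  18: (2, 1, 5, 2, 0)

Linkage partition of the 18 weights (5 classes, p=17):

[[1, 9, 15, 18], [2, 6, 7, 11], [3, 4, 10, 17], [5, 8, 12, 16], [13, 14]]


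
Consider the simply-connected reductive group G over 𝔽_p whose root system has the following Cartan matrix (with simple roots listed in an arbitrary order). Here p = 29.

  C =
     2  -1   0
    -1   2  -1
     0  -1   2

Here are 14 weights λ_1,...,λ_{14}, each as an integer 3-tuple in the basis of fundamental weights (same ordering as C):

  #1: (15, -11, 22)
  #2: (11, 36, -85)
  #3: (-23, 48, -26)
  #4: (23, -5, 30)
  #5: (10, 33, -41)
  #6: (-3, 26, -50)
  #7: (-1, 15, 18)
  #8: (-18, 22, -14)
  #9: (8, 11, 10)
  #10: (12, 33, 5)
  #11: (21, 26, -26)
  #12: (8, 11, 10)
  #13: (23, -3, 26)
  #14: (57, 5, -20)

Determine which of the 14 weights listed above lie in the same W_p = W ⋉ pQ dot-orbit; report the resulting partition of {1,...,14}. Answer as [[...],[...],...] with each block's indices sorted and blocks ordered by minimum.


Type A_3, rank 3, |W|=24; reorder rows/cols to standard.

Alcove-folded reps (p=29, 14 weights, presented ϖ-order):

  λ_1 → (6, 10, 13) · λ_2 → (6, 12, 8) · λ_3 → (2, 2, 5) · λ_4 → (2, 2, 5) · λ_5 → (6, 5, 13) · λ_6 → (2, 2, 5) · λ_7 → (6, 10, 13) · λ_8 → (10, 7, 6) · λ_9 → (6, 12, 8) · λ_10 → (6, 5, 13) · λ_11 → (2, 2, 5) · λ_12 → (6, 12, 8) · λ_13 → (2, 2, 5) · λ_14 → (6, 10, 13)

Linkage partition of the 14 weights (5 classes, p=29):

[[1, 7, 14], [2, 9, 12], [3, 4, 6, 11, 13], [5, 10], [8]]


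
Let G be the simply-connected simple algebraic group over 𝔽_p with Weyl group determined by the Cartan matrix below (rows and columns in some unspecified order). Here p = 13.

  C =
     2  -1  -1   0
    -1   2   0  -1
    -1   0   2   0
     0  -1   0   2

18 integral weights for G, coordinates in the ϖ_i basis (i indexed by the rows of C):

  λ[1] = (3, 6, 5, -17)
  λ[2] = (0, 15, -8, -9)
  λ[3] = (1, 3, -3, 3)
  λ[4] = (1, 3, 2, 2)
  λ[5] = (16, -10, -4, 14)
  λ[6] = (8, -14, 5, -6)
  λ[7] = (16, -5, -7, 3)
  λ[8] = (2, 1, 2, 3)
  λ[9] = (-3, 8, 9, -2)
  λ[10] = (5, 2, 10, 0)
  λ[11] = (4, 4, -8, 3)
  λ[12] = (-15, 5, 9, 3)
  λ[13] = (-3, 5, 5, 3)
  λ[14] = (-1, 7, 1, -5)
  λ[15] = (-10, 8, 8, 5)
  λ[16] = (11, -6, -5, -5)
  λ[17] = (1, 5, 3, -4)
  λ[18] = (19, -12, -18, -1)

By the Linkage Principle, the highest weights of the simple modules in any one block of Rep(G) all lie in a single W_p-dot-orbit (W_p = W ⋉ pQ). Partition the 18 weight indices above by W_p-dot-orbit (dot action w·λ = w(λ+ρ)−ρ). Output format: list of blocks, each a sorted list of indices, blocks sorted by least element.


Dynkin diagram of C (from the 6 off-diagonal −1 entries): A_4.

Ā_13 reps of the 18 weights (A_4, coords as presented):

  1: (2, 4, 3, 3);  2: (3, 2, 3, 4);  3: (0, 4, 2, 4);  4: (2, 4, 3, 3);  5: (2, 3, 4, 3);  6: (0, 4, 2, 4);  7: (7, 0, 2, 4);  8: (3, 2, 3, 4);  9: (2, 3, 4, 3);  10: (2, 4, 3, 3);  11: (2, 3, 4, 3);  12: (2, 4, 3, 3);  13: (2, 4, 3, 3);  14: (0, 4, 2, 4);  15: (7, 0, 2, 4);  16: (1, 3, 3, 5);  17: (2, 3, 4, 3);  18: (0, 4, 2, 4)

The 18 indices split into 6 linkage classes (same alcove rep ⇔ same W_13-dot-orbit):

[[1, 4, 10, 12, 13], [2, 8], [3, 6, 14, 18], [5, 9, 11, 17], [7, 15], [16]]


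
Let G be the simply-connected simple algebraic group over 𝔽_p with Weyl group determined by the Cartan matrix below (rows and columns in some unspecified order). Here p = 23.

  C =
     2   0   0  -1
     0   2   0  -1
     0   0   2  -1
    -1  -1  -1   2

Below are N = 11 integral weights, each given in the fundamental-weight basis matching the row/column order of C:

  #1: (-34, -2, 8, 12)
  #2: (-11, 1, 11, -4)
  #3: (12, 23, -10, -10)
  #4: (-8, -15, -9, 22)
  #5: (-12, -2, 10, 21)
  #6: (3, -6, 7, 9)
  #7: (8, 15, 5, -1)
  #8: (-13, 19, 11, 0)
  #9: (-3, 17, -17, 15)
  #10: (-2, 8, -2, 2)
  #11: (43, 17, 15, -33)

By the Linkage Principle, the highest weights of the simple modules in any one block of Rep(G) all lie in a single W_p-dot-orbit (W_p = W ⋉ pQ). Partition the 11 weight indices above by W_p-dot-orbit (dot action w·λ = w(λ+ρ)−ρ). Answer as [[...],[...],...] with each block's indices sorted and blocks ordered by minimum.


Cartan matrix: type D_4 (|W|=192); un-permuting the 4 rows.

W_23-reps of the 11 weights in Ā_23 (same 4-coord order as C):

  1: (1, 9, 1, 1) · 2: (1, 9, 1, 1) · 3: (4, 5, 8, 1) · 4: (1, 8, 2, 6) · 5: (1, 9, 1, 1) · 6: (4, 5, 8, 1) · 7: (1, 8, 2, 6) · 8: (1, 9, 1, 1) · 9: (9, 7, 5, 0) · 10: (1, 9, 1, 1) · 11: (9, 7, 5, 0)

4 distinct reps among the 11 weights ⇒ 4 W_23-linkage classes:

[[1, 2, 5, 8, 10], [3, 6], [4, 7], [9, 11]]


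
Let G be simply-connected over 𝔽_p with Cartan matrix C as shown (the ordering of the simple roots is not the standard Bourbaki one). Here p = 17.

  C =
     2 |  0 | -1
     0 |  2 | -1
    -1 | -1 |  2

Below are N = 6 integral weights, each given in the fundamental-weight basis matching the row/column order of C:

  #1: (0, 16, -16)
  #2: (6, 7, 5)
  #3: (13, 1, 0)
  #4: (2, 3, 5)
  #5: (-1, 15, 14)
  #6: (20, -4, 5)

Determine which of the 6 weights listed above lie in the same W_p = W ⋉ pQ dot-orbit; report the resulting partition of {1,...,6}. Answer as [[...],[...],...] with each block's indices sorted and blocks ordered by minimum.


Dynkin diagram of C (from the 4 off-diagonal −1 entries): A_3.

Alcove-folded reps (p=17, 6 weights, presented ϖ-order):

  λ_1+ρ ↦ (14, 2, 1);  λ_2+ρ ↦ (3, 4, 6);  λ_3+ρ ↦ (14, 2, 1);  λ_4+ρ ↦ (3, 4, 6);  λ_5+ρ ↦ (14, 2, 1);  λ_6+ρ ↦ (7, 3, 4)

These 6 weights hit 3 W_17-dot-orbits; sizes (3, 2, 1):

[[1, 3, 5], [2, 4], [6]]


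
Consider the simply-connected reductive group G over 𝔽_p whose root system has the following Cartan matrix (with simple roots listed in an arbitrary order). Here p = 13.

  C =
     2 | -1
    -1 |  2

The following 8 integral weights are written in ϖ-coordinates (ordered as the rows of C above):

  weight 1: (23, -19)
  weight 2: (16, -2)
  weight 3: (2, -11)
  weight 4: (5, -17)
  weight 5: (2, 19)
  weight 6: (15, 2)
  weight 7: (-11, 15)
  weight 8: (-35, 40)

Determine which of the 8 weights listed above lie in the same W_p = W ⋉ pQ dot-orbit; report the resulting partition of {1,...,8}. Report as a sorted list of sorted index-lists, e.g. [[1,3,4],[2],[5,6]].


Cartan matrix: type A_2 (|W|=6); un-permuting the 2 rows.

Each λ_j+ρ reduced to Ā_13; 2-tuples below use C's row order:

  1: (5, 2);  2: (9, 3);  3: (7, 3);  4: (7, 3);  5: (7, 3);  6: (7, 3);  7: (7, 3);  8: (5, 2)

Linkage partition of the 8 weights (3 classes, p=13):

[[1, 8], [2], [3, 4, 5, 6, 7]]


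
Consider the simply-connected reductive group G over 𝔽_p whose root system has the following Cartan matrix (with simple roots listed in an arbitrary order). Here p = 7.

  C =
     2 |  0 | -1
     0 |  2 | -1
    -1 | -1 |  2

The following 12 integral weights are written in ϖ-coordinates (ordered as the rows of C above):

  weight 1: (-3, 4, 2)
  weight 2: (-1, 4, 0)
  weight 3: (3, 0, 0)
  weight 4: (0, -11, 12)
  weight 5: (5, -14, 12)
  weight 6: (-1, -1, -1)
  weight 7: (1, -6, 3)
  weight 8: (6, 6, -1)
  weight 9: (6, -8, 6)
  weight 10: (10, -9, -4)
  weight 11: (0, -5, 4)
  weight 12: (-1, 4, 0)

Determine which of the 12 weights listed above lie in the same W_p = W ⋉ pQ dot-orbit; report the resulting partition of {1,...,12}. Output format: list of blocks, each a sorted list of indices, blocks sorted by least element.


Cartan matrix: type A_3 (|W|=24); un-permuting the 3 rows.

Ā_7 reps of the 12 weights (A_3, coords as presented):

    1: (1, 4, 1)
    2: (0, 5, 1)
    3: (4, 1, 1)
    4: (3, 0, 3)
    5: (0, 5, 1)
    6: (0, 0, 0)
    7: (1, 4, 1)
    8: (0, 0, 0)
    9: (0, 0, 0)
    10: (3, 0, 3)
    11: (1, 4, 1)
    12: (0, 5, 1)

Partition of {1..12} into 5 W_7-dot-orbits:

[[1, 7, 11], [2, 5, 12], [3], [4, 10], [6, 8, 9]]


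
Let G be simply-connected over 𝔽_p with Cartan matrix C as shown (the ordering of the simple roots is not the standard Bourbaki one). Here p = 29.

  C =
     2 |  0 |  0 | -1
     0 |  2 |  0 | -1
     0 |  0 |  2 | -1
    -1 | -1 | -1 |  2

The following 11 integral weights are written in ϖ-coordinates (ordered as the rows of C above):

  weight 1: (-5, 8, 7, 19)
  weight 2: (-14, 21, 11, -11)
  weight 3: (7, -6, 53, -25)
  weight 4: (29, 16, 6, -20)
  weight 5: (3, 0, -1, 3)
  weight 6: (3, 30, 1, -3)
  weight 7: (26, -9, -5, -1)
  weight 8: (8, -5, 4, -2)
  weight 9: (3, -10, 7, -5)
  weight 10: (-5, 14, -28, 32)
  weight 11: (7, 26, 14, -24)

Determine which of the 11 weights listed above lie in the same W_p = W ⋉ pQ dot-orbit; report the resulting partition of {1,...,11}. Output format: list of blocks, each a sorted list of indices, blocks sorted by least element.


Root system D_4: the 4×4 matrix C matches after relabeling.

λ_j+ρ reflected into Ā_29 (⟨·,θ^∨⟩≤29); 4-tuples as given:

  [1] (4, 1, 0, 4)
  [2] (10, 1, 11, 1)
  [3] (4, 1, 0, 4)
  [4] (10, 1, 11, 1)
  [5] (4, 1, 0, 4)
  [6] (0, 23, 2, 2)
  [7] (15, 4, 8, 0)
  [8] (4, 1, 0, 4)
  [9] (4, 1, 0, 4)
  [10] (15, 4, 8, 0)
  [11] (15, 4, 8, 0)

These 11 weights hit 4 W_29-dot-orbits; sizes (5, 2, 1, 3):

[[1, 3, 5, 8, 9], [2, 4], [6], [7, 10, 11]]


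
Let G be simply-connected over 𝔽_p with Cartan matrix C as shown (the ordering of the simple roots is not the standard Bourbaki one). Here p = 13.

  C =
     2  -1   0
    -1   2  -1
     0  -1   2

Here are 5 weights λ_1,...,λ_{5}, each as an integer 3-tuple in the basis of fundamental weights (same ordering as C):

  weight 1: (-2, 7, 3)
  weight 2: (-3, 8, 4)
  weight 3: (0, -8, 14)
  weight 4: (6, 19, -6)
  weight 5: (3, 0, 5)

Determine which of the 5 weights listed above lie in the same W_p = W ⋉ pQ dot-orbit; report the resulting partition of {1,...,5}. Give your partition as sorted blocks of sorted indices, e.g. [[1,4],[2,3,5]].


Cartan matrix: type A_3 (|W|=24); un-permuting the 3 rows.

W_13-reps of the 5 weights in Ā_13 (same 3-coord order as C):

    [1] (1, 7, 4)
    [2] (1, 7, 4)
    [3] (4, 1, 6)
    [4] (4, 1, 6)
    [5] (4, 1, 6)

The 5 indices split into 2 linkage classes (same alcove rep ⇔ same W_13-dot-orbit):

[[1, 2], [3, 4, 5]]


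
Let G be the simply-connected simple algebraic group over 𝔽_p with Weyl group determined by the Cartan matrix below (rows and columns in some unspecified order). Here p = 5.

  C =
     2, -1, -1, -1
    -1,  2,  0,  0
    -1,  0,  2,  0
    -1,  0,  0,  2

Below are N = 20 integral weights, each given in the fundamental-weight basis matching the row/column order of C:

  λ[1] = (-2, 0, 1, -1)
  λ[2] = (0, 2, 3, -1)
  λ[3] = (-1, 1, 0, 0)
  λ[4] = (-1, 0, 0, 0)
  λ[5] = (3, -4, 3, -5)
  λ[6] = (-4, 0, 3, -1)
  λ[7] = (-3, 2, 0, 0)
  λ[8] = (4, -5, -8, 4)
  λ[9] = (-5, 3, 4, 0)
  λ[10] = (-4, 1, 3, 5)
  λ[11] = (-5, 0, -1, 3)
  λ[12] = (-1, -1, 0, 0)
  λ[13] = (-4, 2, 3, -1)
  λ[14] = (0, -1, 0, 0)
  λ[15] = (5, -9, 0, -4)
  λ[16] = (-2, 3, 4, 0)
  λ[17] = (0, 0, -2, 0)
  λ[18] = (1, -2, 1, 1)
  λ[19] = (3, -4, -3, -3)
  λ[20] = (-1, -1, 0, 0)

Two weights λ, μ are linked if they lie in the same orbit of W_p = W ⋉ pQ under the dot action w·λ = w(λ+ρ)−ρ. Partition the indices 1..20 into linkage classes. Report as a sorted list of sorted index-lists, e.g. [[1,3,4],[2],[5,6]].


Type D_4, rank 4, |W|=192; reorder rows/cols to standard.

Each λ_j+ρ reduced to Ā_5; 4-tuples below use C's row order:

  λ_1 → (0, 0, 1, 1) · λ_2 → (0, 0, 1, 3) · λ_3 → (0, 2, 1, 1) · λ_4 → (0, 1, 1, 1) · λ_5 → (0, 0, 1, 1) · λ_6 → (1, 0, 1, 1) · λ_7 → (0, 1, 1, 1) · λ_8 → (0, 0, 1, 1) · λ_9 → (0, 0, 1, 3) · λ_10 → (0, 1, 1, 1) · λ_11 → (0, 0, 1, 3) · λ_12 → (0, 0, 1, 1) · λ_13 → (0, 0, 1, 3) · λ_14 → (1, 0, 1, 1) · λ_15 → (1, 0, 1, 1) · λ_16 → (0, 0, 1, 3) · λ_17 → (0, 1, 1, 1) · λ_18 → (1, 0, 1, 1) · λ_19 → (1, 0, 1, 1) · λ_20 → (0, 0, 1, 1)

Partition of {1..20} into 5 W_5-dot-orbits:

[[1, 5, 8, 12, 20], [2, 9, 11, 13, 16], [3], [4, 7, 10, 17], [6, 14, 15, 18, 19]]


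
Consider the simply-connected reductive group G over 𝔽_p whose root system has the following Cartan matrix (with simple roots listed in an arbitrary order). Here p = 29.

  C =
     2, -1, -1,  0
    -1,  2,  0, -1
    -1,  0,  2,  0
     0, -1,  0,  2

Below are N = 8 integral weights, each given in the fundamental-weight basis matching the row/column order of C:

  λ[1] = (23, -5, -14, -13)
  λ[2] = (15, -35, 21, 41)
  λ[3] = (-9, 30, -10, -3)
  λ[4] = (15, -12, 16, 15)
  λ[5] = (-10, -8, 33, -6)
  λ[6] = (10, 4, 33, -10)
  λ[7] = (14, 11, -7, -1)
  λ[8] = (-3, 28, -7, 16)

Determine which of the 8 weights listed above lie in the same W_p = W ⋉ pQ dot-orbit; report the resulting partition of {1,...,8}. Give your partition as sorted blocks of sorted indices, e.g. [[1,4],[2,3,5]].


Root system A_4: the 4×4 matrix C matches after relabeling.

Ā_29 reps of the 8 weights (A_4, coords as presented):

  [1] (5, 7, 8, 4);  [2] (5, 7, 8, 4);  [3] (9, 12, 6, 0);  [4] (5, 7, 8, 4);  [5] (5, 7, 8, 4);  [6] (5, 7, 8, 4);  [7] (9, 12, 6, 0);  [8] (9, 12, 6, 0)

Partition of {1..8} into 2 W_29-dot-orbits:

[[1, 2, 4, 5, 6], [3, 7, 8]]


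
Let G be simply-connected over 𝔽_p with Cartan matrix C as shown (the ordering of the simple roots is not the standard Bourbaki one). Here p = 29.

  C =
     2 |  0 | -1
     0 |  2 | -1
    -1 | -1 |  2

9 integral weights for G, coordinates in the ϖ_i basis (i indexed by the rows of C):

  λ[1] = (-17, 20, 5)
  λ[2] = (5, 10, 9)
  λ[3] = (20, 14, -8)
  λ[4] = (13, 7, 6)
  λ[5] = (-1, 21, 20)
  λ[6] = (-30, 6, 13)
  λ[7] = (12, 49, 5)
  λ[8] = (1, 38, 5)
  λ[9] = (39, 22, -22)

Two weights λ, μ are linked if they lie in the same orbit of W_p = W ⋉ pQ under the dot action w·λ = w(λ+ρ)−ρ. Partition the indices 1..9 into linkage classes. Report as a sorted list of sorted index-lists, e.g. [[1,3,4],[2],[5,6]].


Root system A_3: the 3×3 matrix C matches after relabeling.

Each λ_j+ρ reduced to Ā_29; 3-tuples below use C's row order:

    [1] (6, 11, 10)
    [2] (6, 11, 10)
    [3] (14, 8, 7)
    [4] (14, 8, 7)
    [5] (14, 8, 7)
    [6] (14, 8, 7)
    [7] (6, 11, 10)
    [8] (6, 11, 10)
    [9] (6, 11, 10)

Linkage partition of the 9 weights (2 classes, p=29):

[[1, 2, 7, 8, 9], [3, 4, 5, 6]]


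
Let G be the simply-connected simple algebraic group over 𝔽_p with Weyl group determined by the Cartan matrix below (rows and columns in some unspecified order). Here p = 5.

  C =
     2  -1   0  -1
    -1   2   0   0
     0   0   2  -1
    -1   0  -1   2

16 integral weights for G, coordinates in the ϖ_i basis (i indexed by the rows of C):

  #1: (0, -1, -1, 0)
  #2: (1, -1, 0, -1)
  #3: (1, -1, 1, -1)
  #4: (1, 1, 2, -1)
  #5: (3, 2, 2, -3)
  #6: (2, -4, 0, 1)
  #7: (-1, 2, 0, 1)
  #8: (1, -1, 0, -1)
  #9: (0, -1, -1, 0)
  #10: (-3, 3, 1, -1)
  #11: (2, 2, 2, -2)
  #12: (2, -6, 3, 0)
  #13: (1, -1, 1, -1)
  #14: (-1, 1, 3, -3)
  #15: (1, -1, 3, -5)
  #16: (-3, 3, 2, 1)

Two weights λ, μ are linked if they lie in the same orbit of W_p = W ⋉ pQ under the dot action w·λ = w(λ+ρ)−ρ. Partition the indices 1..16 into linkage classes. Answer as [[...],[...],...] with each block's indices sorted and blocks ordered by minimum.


Dynkin diagram of C (from the 6 off-diagonal −1 entries): A_4.

W_5-reps of the 16 weights in Ā_5 (same 4-coord order as C):

  [1] (1, 0, 0, 1) · [2] (2, 0, 1, 0) · [3] (2, 0, 2, 0) · [4] (2, 0, 1, 0) · [5] (2, 0, 2, 0) · [6] (0, 2, 0, 2) · [7] (0, 2, 0, 2) · [8] (2, 0, 1, 0) · [9] (1, 0, 0, 1) · [10] (0, 2, 0, 2) · [11] (2, 0, 1, 0) · [12] (1, 0, 0, 1) · [13] (2, 0, 2, 0) · [14] (2, 0, 2, 0) · [15] (0, 2, 0, 2) · [16] (2, 0, 1, 0)

These 16 weights hit 4 W_5-dot-orbits; sizes (3, 5, 4, 4):

[[1, 9, 12], [2, 4, 8, 11, 16], [3, 5, 13, 14], [6, 7, 10, 15]]


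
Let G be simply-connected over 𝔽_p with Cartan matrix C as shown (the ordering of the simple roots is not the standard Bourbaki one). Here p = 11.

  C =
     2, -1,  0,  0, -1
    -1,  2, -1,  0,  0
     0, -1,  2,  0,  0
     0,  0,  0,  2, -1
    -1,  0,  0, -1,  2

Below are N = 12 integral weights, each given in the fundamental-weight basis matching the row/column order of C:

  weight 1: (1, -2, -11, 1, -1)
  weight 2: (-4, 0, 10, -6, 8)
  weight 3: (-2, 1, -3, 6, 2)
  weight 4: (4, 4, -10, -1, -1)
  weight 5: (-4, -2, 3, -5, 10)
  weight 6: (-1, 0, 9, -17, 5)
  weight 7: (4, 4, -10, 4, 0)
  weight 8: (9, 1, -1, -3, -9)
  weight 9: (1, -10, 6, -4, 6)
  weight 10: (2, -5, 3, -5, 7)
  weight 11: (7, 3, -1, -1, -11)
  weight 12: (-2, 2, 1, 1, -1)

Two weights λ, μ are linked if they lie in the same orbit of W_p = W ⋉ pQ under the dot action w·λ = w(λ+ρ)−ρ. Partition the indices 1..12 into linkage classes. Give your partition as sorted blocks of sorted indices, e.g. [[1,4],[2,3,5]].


Root system A_5: the 5×5 matrix C matches after relabeling.

Ā_11 reps of the 12 weights (A_5, coords as presented):

    λ_1 → (0, 1, 1, 7, 2)
    λ_2 → (0, 2, 2, 1, 1)
    λ_3 → (0, 1, 1, 7, 2)
    λ_4 → (1, 4, 5, 0, 0)
    λ_5 → (1, 3, 0, 4, 3)
    λ_6 → (1, 4, 5, 0, 0)
    λ_7 → (1, 4, 0, 0, 1)
    λ_8 → (0, 1, 1, 7, 2)
    λ_9 → (4, 0, 2, 0, 3)
    λ_10 → (1, 3, 0, 4, 3)
    λ_11 → (0, 1, 1, 7, 2)
    λ_12 → (0, 2, 2, 1, 1)

Grouping the 12 weights by Ā_11-representative: 6 linkage classes.

[[1, 3, 8, 11], [2, 12], [4, 6], [5, 10], [7], [9]]


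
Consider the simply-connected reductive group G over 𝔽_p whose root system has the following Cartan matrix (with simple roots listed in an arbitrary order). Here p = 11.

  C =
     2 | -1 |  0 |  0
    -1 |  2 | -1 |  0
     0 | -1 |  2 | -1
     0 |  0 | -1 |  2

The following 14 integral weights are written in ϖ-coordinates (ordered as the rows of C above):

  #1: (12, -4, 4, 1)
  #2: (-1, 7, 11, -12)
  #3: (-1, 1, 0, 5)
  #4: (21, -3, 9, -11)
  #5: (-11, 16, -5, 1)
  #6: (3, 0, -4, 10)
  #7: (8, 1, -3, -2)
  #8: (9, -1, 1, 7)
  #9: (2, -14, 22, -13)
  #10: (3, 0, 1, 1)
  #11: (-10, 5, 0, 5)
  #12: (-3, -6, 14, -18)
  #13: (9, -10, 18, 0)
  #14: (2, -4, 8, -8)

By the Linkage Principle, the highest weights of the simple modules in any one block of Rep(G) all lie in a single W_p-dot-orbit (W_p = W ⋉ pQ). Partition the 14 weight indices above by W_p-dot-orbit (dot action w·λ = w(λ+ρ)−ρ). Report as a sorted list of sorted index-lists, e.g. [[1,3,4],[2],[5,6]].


Dynkin diagram of C (from the 6 off-diagonal −1 entries): A_4.

λ_j+ρ reflected into Ā_11 (⟨·,θ^∨⟩≤11); 4-tuples as given:

  [1] (4, 1, 2, 2)
  [2] (8, 1, 0, 2)
  [3] (0, 2, 1, 6)
  [4] (8, 1, 0, 2)
  [5] (4, 1, 2, 2)
  [6] (0, 2, 1, 6)
  [7] (8, 1, 0, 2)
  [8] (1, 0, 1, 1)
  [9] (1, 0, 1, 1)
  [10] (4, 1, 2, 2)
  [11] (4, 1, 2, 2)
  [12] (4, 1, 2, 2)
  [13] (1, 0, 1, 1)
  [14] (0, 2, 1, 6)

Linkage partition of the 14 weights (4 classes, p=11):

[[1, 5, 10, 11, 12], [2, 4, 7], [3, 6, 14], [8, 9, 13]]
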